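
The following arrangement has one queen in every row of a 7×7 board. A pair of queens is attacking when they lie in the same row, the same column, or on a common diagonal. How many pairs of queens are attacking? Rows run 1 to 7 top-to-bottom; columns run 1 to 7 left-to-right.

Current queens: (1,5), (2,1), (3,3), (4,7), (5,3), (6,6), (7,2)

Same column: (3,3)–(5,3) (column 3).
Same diagonal: (1,5)–(3,3) (|1−3| = |5−3| = 2); (3,3)–(6,6) (|3−6| = |3−6| = 3).
Total attacking pairs: 3.

3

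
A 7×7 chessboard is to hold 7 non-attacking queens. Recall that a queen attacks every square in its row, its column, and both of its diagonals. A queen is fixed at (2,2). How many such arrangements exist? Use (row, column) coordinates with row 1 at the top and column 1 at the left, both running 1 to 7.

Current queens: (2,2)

Branch on row 1: col 4 → 1; col 5 → 1; col 6 → 1; col 7 → 1.
Sum: 1 + 1 + 1 + 1 = 4.

4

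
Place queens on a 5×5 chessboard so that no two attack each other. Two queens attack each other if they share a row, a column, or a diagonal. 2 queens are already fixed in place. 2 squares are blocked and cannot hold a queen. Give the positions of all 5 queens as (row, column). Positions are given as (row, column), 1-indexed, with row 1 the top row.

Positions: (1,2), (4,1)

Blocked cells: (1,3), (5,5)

(1,2) (2,5) (3,3) (4,1) (5,4)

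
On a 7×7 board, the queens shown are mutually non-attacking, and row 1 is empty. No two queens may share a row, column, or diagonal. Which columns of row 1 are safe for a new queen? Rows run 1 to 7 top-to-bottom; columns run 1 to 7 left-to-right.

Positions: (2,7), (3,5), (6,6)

columns 2, 4

(2,7) attacks row 1 at column 7 and diagonals 6.
(3,5) attacks row 1 at column 5 and diagonals 3, 7.
(6,6) attacks row 1 at column 6 and diagonals 1.
Attacked columns: {1, 3, 5, 6, 7}. Safe: {2, 4}.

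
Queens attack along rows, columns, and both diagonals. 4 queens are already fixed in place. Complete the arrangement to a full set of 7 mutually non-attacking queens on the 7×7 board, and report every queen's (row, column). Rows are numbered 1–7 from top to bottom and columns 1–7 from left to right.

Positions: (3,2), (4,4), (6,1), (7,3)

Row 1: attacked by (3,2)→{2,4}; (4,4)→{1,4,7}; (6,1)→{1,6}; (7,3)→{3}. Safe: 5. Place at column 5.
Row 2: attacked by (1,5)→{4,5,6}; (3,2)→{1,2,3}; (4,4)→{2,4,6}; (6,1)→{1,5}; (7,3)→{3}. Safe: 7. Place at column 7.
Row 5: attacked by (1,5)→{1,5}; (2,7)→{4,7}; (3,2)→{2,4}; (4,4)→{3,4,5}; (6,1)→{1,2}; (7,3)→{1,3,5}. Safe: 6. Place at column 6.
Columns [5, 7, 2, 4, 6, 1, 3], r−c [-4, -5, 1, 0, -1, 5, 4], r+c [6, 9, 5, 8, 11, 7, 10] are all distinct, so no two queens attack.

(1,5) (2,7) (3,2) (4,4) (5,6) (6,1) (7,3)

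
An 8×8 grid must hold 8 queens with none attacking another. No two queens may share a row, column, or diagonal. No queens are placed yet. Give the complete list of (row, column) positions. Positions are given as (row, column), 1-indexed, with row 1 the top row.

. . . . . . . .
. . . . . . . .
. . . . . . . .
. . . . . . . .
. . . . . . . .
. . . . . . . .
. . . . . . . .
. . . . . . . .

Row 1: Safe: 1, 2, 3, 4, 5, 6, 7, 8. Place at column 1.
Row 2: attacked by (1,1)→{1,2}. Safe: 3, 4, 5, 6, 7, 8. Place at column 7.
Row 3: attacked by (1,1)→{1,3}; (2,7)→{6,7,8}. Safe: 2, 4, 5. Place at column 4.
Row 4: attacked by (1,1)→{1,4}; (2,7)→{5,7}; (3,4)→{3,4,5}. Safe: 2, 6, 8. Place at column 6.
Row 5: attacked by (1,1)→{1,5}; (2,7)→{4,7}; (3,4)→{2,4,6}; (4,6)→{5,6,7}. Safe: 3, 8. Place at column 8.
Row 6: attacked by (1,1)→{1,6}; (2,7)→{3,7}; (3,4)→{1,4,7}; (4,6)→{4,6,8}; (5,8)→{7,8}. Safe: 2, 5. Place at column 2.
Row 7: attacked by (1,1)→{1,7}; (2,7)→{2,7}; (3,4)→{4,8}; (4,6)→{3,6}; (5,8)→{6,8}; (6,2)→{1,2,3}. Safe: 5. Place at column 5.
Row 8: attacked by (1,1)→{1,8}; (2,7)→{1,7}; (3,4)→{4}; (4,6)→{2,6}; (5,8)→{5,8}; (6,2)→{2,4}; (7,5)→{4,5,6}. Safe: 3. Place at column 3.
Columns [1, 7, 4, 6, 8, 2, 5, 3], r−c [0, -5, -1, -2, -3, 4, 2, 5], r+c [2, 9, 7, 10, 13, 8, 12, 11] are all distinct, so no two queens attack.

(1,1) (2,7) (3,4) (4,6) (5,8) (6,2) (7,5) (8,3)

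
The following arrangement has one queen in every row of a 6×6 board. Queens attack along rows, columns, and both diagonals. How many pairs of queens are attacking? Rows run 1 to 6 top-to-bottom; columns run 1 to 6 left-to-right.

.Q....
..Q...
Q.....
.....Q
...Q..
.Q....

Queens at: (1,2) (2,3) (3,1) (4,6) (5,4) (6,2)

Same column: (1,2)–(6,2) (column 2).
Same diagonal: (1,2)–(2,3) (|1−2| = |2−3| = 1).
Total attacking pairs: 2.

2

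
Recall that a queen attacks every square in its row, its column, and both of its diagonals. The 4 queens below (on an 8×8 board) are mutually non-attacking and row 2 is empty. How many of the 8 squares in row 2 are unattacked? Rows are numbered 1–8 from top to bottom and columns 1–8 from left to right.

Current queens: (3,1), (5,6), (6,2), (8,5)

(3,1) attacks row 2 at column 1 and diagonals 2.
(5,6) attacks row 2 at column 6 and diagonals 3.
(6,2) attacks row 2 at column 2 and diagonals 6.
(8,5) attacks row 2 at column 5.
Attacked columns: {1, 2, 3, 5, 6}. Safe: {4, 7, 8}.

3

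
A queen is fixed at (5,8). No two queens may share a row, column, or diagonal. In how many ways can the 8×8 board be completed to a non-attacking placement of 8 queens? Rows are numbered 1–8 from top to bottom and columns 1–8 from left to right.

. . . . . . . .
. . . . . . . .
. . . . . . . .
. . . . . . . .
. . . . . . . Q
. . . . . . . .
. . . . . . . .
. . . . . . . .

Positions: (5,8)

18

Branch on row 1: col 1 → 1; col 2 → 1; col 3 → 4; col 5 → 5; col 6 → 4; col 7 → 3.
Sum: 1 + 1 + 4 + 5 + 4 + 3 = 18.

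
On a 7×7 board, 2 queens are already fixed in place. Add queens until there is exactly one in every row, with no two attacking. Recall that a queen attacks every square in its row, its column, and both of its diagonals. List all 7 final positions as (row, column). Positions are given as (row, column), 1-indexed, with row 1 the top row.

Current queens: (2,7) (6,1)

Row 1: attacked by (2,7)→{6,7}; (6,1)→{1,6}. Safe: 2, 3, 4, 5. Place at column 5.
Row 3: attacked by (1,5)→{3,5,7}; (2,7)→{6,7}; (6,1)→{1,4}. Safe: 2. Place at column 2.
Row 4: attacked by (1,5)→{2,5}; (2,7)→{5,7}; (3,2)→{1,2,3}; (6,1)→{1,3}. Safe: 4, 6. Place at column 6.
Row 5: attacked by (1,5)→{1,5}; (2,7)→{4,7}; (3,2)→{2,4}; (4,6)→{5,6,7}; (6,1)→{1,2}. Safe: 3. Place at column 3.
Row 7: attacked by (1,5)→{5}; (2,7)→{2,7}; (3,2)→{2,6}; (4,6)→{3,6}; (5,3)→{1,3,5}; (6,1)→{1,2}. Safe: 4. Place at column 4.
Columns [5, 7, 2, 6, 3, 1, 4], r−c [-4, -5, 1, -2, 2, 5, 3], r+c [6, 9, 5, 10, 8, 7, 11] are all distinct, so no two queens attack.

(1,5) (2,7) (3,2) (4,6) (5,3) (6,1) (7,4)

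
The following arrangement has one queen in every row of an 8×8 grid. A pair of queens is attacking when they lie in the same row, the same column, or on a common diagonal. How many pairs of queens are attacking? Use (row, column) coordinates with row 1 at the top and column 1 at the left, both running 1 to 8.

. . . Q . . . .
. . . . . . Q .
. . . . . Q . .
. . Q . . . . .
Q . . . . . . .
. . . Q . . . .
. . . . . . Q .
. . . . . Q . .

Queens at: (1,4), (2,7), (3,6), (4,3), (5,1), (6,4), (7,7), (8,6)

7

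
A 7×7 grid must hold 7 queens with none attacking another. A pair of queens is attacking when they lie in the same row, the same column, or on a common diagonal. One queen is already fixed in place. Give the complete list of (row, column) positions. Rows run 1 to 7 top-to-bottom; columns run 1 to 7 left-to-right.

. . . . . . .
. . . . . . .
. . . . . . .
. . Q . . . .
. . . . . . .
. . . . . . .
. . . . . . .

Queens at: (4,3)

(1,5) (2,2) (3,6) (4,3) (5,7) (6,4) (7,1)

Row 1: attacked by (4,3)→{3,6}. Safe: 1, 2, 4, 5, 7. Place at column 5.
Row 2: attacked by (1,5)→{4,5,6}; (4,3)→{1,3,5}. Safe: 2, 7. Place at column 2.
Row 3: attacked by (1,5)→{3,5,7}; (2,2)→{1,2,3}; (4,3)→{2,3,4}. Safe: 6. Place at column 6.
Row 5: attacked by (1,5)→{1,5}; (2,2)→{2,5}; (3,6)→{4,6}; (4,3)→{2,3,4}. Safe: 7. Place at column 7.
Row 6: attacked by (1,5)→{5}; (2,2)→{2,6}; (3,6)→{3,6}; (4,3)→{1,3,5}; (5,7)→{6,7}. Safe: 4. Place at column 4.
Row 7: attacked by (1,5)→{5}; (2,2)→{2,7}; (3,6)→{2,6}; (4,3)→{3,6}; (5,7)→{5,7}; (6,4)→{3,4,5}. Safe: 1. Place at column 1.
Columns [5, 2, 6, 3, 7, 4, 1], r−c [-4, 0, -3, 1, -2, 2, 6], r+c [6, 4, 9, 7, 12, 10, 8] are all distinct, so no two queens attack.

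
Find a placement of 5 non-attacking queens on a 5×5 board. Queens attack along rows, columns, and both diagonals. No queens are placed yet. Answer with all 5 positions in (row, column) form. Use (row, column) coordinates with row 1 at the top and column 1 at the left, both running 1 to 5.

(1,2) (2,4) (3,1) (4,3) (5,5)

Row 1: Safe: 1, 2, 3, 4, 5. Place at column 2.
Row 2: attacked by (1,2)→{1,2,3}. Safe: 4, 5. Place at column 4.
Row 3: attacked by (1,2)→{2,4}; (2,4)→{3,4,5}. Safe: 1. Place at column 1.
Row 4: attacked by (1,2)→{2,5}; (2,4)→{2,4}; (3,1)→{1,2}. Safe: 3. Place at column 3.
Row 5: attacked by (1,2)→{2}; (2,4)→{1,4}; (3,1)→{1,3}; (4,3)→{2,3,4}. Safe: 5. Place at column 5.
Columns [2, 4, 1, 3, 5], r−c [-1, -2, 2, 1, 0], r+c [3, 6, 4, 7, 10] are all distinct, so no two queens attack.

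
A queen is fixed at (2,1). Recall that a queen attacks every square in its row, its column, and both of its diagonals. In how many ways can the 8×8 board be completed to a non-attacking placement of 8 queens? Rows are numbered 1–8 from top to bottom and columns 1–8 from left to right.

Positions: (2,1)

8

Branch on row 1: col 3 → 1; col 4 → 2; col 5 → 3; col 6 → 1; col 7 → 1; col 8 → 0.
Sum: 1 + 2 + 3 + 1 + 1 + 0 = 8.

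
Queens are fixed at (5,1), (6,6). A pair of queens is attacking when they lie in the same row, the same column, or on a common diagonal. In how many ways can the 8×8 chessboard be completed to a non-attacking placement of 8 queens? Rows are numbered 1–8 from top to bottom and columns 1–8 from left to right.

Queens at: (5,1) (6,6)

2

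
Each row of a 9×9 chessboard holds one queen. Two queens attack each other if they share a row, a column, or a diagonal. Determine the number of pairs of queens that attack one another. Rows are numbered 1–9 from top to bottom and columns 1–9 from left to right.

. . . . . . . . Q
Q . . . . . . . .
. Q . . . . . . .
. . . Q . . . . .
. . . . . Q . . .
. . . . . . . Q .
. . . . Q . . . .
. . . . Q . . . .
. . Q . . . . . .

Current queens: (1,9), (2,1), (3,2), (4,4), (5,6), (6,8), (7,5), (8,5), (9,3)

3

Same column: (7,5)–(8,5) (column 5).
Same diagonal: (2,1)–(3,2) (|2−3| = |1−2| = 1); (7,5)–(9,3) (|7−9| = |5−3| = 2).
Total attacking pairs: 3.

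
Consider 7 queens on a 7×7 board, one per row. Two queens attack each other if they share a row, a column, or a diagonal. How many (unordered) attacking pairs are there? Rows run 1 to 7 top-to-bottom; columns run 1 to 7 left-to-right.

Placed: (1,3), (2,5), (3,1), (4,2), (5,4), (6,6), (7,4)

3

Same column: (5,4)–(7,4) (column 4).
Same diagonal: (1,3)–(3,1) (|1−3| = |3−1| = 2); (3,1)–(4,2) (|3−4| = |1−2| = 1).
Total attacking pairs: 3.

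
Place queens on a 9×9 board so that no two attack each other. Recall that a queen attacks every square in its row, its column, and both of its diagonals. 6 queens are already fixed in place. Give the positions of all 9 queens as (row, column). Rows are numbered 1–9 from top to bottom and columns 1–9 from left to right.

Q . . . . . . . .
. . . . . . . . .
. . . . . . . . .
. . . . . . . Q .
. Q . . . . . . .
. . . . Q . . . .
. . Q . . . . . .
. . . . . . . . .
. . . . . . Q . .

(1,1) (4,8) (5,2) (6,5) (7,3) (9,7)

Row 2: attacked by (1,1)→{1,2}; (4,8)→{6,8}; (5,2)→{2,5}; (6,5)→{1,5,9}; (7,3)→{3,8}; (9,7)→{7}. Safe: 4. Place at column 4.
Row 3: attacked by (1,1)→{1,3}; (2,4)→{3,4,5}; (4,8)→{7,8,9}; (5,2)→{2,4}; (6,5)→{2,5,8}; (7,3)→{3,7}; (9,7)→{1,7}. Safe: 6. Place at column 6.
Row 8: attacked by (1,1)→{1,8}; (2,4)→{4}; (3,6)→{1,6}; (4,8)→{4,8}; (5,2)→{2,5}; (6,5)→{3,5,7}; (7,3)→{2,3,4}; (9,7)→{6,7,8}. Safe: 9. Place at column 9.
Columns [1, 4, 6, 8, 2, 5, 3, 9, 7], r−c [0, -2, -3, -4, 3, 1, 4, -1, 2], r+c [2, 6, 9, 12, 7, 11, 10, 17, 16] are all distinct, so no two queens attack.

(1,1) (2,4) (3,6) (4,8) (5,2) (6,5) (7,3) (8,9) (9,7)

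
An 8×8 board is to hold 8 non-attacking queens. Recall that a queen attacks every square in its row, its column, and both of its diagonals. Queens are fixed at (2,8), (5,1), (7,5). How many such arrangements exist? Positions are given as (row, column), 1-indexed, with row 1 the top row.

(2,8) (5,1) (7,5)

1

Branch on row 1: col 2 → 0; col 3 → 0; col 4 → 0; col 6 → 1.
Sum: 0 + 0 + 0 + 1 = 1.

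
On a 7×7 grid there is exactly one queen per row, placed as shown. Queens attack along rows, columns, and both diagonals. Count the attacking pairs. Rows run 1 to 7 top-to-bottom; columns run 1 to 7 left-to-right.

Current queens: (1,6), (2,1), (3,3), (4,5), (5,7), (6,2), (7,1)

Same column: (2,1)–(7,1) (column 1).
Same diagonal: (6,2)–(7,1) (|6−7| = |2−1| = 1).
Total attacking pairs: 2.

2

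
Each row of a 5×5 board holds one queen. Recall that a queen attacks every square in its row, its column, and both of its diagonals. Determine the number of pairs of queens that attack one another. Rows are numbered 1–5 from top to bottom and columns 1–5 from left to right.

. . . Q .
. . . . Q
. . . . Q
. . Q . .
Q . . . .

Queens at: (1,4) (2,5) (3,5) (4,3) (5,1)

3

Same column: (2,5)–(3,5) (column 5).
Same diagonal: (1,4)–(2,5) (|1−2| = |4−5| = 1); (2,5)–(4,3) (|2−4| = |5−3| = 2).
Total attacking pairs: 3.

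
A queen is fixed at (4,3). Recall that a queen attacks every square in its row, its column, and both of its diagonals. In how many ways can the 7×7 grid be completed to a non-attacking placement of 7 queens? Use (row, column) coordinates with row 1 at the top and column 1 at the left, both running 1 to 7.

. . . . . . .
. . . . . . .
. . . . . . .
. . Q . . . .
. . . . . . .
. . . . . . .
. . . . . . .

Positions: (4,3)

4

Branch on row 1: col 1 → 1; col 2 → 1; col 4 → 1; col 5 → 1; col 7 → 0.
Sum: 1 + 1 + 1 + 1 + 0 = 4.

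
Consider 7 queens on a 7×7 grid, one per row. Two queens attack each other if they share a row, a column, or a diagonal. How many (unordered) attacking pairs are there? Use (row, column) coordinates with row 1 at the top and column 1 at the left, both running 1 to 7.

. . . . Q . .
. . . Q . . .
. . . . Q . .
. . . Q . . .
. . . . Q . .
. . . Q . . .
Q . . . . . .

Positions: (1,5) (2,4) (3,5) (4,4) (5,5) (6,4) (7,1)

Same column: (1,5)–(3,5) (column 5); (1,5)–(5,5) (column 5); (2,4)–(4,4) (column 4); (2,4)–(6,4) (column 4); (3,5)–(5,5) (column 5); (4,4)–(6,4) (column 4).
Same diagonal: (1,5)–(2,4) (|1−2| = |5−4| = 1); (2,4)–(3,5) (|2−3| = |4−5| = 1); (3,5)–(4,4) (|3−4| = |5−4| = 1); (3,5)–(7,1) (|3−7| = |5−1| = 4); (4,4)–(5,5) (|4−5| = |4−5| = 1); (4,4)–(7,1) (|4−7| = |4−1| = 3); (5,5)–(6,4) (|5−6| = |5−4| = 1).
Total attacking pairs: 13.

13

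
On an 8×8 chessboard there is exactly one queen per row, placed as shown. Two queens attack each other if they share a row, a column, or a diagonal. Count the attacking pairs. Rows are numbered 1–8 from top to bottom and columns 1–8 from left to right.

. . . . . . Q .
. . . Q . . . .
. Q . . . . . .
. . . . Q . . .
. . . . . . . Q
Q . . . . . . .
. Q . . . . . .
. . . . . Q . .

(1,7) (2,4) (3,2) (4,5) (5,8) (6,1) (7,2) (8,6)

3

Same column: (3,2)–(7,2) (column 2).
Same diagonal: (4,5)–(7,2) (|4−7| = |5−2| = 3); (6,1)–(7,2) (|6−7| = |1−2| = 1).
Total attacking pairs: 3.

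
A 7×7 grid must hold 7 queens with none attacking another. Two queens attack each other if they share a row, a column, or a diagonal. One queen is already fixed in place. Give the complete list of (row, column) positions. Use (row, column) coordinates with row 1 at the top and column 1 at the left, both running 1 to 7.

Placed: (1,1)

(1,1) (2,5) (3,2) (4,6) (5,3) (6,7) (7,4)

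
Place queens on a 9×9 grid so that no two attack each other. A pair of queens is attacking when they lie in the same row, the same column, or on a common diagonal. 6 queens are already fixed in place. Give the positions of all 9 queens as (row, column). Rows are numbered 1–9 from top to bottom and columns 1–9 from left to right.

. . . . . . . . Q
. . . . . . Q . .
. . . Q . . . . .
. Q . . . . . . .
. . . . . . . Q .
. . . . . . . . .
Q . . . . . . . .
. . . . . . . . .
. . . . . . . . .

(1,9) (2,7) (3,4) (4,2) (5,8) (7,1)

Row 6: attacked by (1,9)→{4,9}; (2,7)→{3,7}; (3,4)→{1,4,7}; (4,2)→{2,4}; (5,8)→{7,8,9}; (7,1)→{1,2}. Safe: 5, 6. Place at column 6.
Row 8: attacked by (1,9)→{2,9}; (2,7)→{1,7}; (3,4)→{4,9}; (4,2)→{2,6}; (5,8)→{5,8}; (6,6)→{4,6,8}; (7,1)→{1,2}. Safe: 3. Place at column 3.
Row 9: attacked by (1,9)→{1,9}; (2,7)→{7}; (3,4)→{4}; (4,2)→{2,7}; (5,8)→{4,8}; (6,6)→{3,6,9}; (7,1)→{1,3}; (8,3)→{2,3,4}. Safe: 5. Place at column 5.
Columns [9, 7, 4, 2, 8, 6, 1, 3, 5], r−c [-8, -5, -1, 2, -3, 0, 6, 5, 4], r+c [10, 9, 7, 6, 13, 12, 8, 11, 14] are all distinct, so no two queens attack.

(1,9) (2,7) (3,4) (4,2) (5,8) (6,6) (7,1) (8,3) (9,5)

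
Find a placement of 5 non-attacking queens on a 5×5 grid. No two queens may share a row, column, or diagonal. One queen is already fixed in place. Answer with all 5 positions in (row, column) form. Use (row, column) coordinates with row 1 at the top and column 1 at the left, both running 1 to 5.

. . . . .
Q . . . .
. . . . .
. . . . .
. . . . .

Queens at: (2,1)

Row 1: attacked by (2,1)→{1,2}. Safe: 3, 4, 5. Place at column 4.
Row 3: attacked by (1,4)→{2,4}; (2,1)→{1,2}. Safe: 3, 5. Place at column 3.
Row 4: attacked by (1,4)→{1,4}; (2,1)→{1,3}; (3,3)→{2,3,4}. Safe: 5. Place at column 5.
Row 5: attacked by (1,4)→{4}; (2,1)→{1,4}; (3,3)→{1,3,5}; (4,5)→{4,5}. Safe: 2. Place at column 2.
Columns [4, 1, 3, 5, 2], r−c [-3, 1, 0, -1, 3], r+c [5, 3, 6, 9, 7] are all distinct, so no two queens attack.

(1,4) (2,1) (3,3) (4,5) (5,2)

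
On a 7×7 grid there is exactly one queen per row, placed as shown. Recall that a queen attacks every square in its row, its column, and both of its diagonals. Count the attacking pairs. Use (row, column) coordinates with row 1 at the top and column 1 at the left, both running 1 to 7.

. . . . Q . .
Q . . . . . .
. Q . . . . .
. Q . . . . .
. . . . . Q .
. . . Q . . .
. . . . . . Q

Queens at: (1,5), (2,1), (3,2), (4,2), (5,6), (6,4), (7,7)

Same column: (3,2)–(4,2) (column 2).
Same diagonal: (1,5)–(4,2) (|1−4| = |5−2| = 3); (2,1)–(3,2) (|2−3| = |1−2| = 1); (4,2)–(6,4) (|4−6| = |2−4| = 2).
Total attacking pairs: 4.

4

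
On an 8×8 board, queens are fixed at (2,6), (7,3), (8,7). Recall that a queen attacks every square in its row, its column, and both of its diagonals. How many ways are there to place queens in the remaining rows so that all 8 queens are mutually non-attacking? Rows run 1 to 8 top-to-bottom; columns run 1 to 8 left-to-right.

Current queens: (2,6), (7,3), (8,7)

Branch on row 1: col 1 → 0; col 2 → 0; col 4 → 1; col 8 → 0.
Sum: 0 + 0 + 1 + 0 = 1.

1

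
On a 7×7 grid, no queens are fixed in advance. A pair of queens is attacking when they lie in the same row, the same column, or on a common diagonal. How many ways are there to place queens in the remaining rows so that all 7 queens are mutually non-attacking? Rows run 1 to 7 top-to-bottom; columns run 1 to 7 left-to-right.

Branch on row 1: col 1 → 4; col 2 → 7; col 3 → 6; col 4 → 6; col 5 → 6; col 6 → 7; col 7 → 4.
Sum: 4 + 7 + 6 + 6 + 6 + 7 + 4 = 40.
(This is the classic 7-queens count.)

40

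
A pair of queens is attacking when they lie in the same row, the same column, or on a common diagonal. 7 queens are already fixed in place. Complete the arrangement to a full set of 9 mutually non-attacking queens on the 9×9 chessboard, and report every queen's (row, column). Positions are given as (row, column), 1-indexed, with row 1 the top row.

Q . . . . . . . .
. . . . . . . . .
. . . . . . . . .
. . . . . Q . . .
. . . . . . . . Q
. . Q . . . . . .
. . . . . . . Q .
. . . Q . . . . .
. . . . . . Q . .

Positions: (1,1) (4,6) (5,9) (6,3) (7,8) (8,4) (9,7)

Row 2: attacked by (1,1)→{1,2}; (4,6)→{4,6,8}; (5,9)→{6,9}; (6,3)→{3,7}; (7,8)→{3,8}; (8,4)→{4}; (9,7)→{7}. Safe: 5. Place at column 5.
Row 3: attacked by (1,1)→{1,3}; (2,5)→{4,5,6}; (4,6)→{5,6,7}; (5,9)→{7,9}; (6,3)→{3,6}; (7,8)→{4,8}; (8,4)→{4,9}; (9,7)→{1,7}. Safe: 2. Place at column 2.
Columns [1, 5, 2, 6, 9, 3, 8, 4, 7], r−c [0, -3, 1, -2, -4, 3, -1, 4, 2], r+c [2, 7, 5, 10, 14, 9, 15, 12, 16] are all distinct, so no two queens attack.

(1,1) (2,5) (3,2) (4,6) (5,9) (6,3) (7,8) (8,4) (9,7)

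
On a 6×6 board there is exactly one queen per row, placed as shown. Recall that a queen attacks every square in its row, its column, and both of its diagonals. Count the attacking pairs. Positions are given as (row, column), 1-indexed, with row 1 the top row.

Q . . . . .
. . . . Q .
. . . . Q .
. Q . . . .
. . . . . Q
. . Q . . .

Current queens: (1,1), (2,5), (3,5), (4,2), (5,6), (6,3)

Same column: (2,5)–(3,5) (column 5).
Total attacking pairs: 1.

1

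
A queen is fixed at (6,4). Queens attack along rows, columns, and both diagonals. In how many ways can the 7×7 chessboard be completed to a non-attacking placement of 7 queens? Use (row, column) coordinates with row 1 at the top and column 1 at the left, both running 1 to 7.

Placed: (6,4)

6

Branch on row 1: col 1 → 1; col 2 → 1; col 3 → 1; col 5 → 1; col 6 → 1; col 7 → 1.
Sum: 1 + 1 + 1 + 1 + 1 + 1 = 6.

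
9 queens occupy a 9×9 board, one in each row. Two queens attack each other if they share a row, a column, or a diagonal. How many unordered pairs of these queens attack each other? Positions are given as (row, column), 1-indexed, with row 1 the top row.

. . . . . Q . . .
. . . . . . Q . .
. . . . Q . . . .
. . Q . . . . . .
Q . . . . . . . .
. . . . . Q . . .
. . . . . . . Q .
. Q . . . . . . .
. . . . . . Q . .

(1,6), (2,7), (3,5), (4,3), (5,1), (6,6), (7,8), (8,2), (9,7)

4

Same column: (1,6)–(6,6) (column 6); (2,7)–(9,7) (column 7).
Same diagonal: (1,6)–(2,7) (|1−2| = |6−7| = 1); (1,6)–(4,3) (|1−4| = |6−3| = 3).
Total attacking pairs: 4.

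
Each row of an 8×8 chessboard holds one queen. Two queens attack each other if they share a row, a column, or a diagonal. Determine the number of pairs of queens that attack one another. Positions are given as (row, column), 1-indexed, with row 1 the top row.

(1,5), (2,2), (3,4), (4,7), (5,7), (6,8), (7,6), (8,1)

Same column: (4,7)–(5,7) (column 7).
Same diagonal: (5,7)–(6,8) (|5−6| = |7−8| = 1).
Total attacking pairs: 2.

2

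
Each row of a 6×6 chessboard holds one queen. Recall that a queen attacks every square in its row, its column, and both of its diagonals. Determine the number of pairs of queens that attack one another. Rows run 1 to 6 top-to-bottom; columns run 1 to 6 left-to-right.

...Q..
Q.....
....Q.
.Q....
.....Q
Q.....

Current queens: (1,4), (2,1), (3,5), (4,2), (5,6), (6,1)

Same column: (2,1)–(6,1) (column 1).
Total attacking pairs: 1.

1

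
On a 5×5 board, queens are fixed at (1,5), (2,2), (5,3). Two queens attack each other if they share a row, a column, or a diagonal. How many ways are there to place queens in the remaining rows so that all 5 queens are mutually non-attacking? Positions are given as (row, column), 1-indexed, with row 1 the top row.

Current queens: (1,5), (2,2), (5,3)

1

Branch on row 3: col 4 → 1.
Sum: 1 = 1.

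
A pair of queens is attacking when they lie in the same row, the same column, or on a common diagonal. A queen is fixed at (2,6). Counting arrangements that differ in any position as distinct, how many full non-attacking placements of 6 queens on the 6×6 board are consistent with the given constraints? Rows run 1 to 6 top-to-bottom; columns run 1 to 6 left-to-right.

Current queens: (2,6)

Branch on row 1: col 1 → 0; col 2 → 0; col 3 → 1; col 4 → 0.
Sum: 0 + 0 + 1 + 0 = 1.

1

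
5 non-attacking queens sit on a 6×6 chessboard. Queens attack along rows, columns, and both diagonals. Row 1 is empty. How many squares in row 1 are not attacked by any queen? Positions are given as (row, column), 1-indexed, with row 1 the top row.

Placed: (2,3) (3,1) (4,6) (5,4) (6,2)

1

(2,3) attacks row 1 at column 3 and diagonals 2, 4.
(3,1) attacks row 1 at column 1 and diagonals 3.
(4,6) attacks row 1 at column 6 and diagonals 3.
(5,4) attacks row 1 at column 4.
(6,2) attacks row 1 at column 2.
Attacked columns: {1, 2, 3, 4, 6}. Safe: {5}.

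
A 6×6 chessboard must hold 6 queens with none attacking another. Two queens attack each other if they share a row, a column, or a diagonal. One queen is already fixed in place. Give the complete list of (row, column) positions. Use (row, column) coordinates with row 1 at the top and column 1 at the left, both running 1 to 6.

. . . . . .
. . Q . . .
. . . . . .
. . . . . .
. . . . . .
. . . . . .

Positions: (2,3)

Row 1: attacked by (2,3)→{2,3,4}. Safe: 1, 5, 6. Place at column 5.
Row 3: attacked by (1,5)→{3,5}; (2,3)→{2,3,4}. Safe: 1, 6. Place at column 1.
Row 4: attacked by (1,5)→{2,5}; (2,3)→{1,3,5}; (3,1)→{1,2}. Safe: 4, 6. Place at column 6.
Row 5: attacked by (1,5)→{1,5}; (2,3)→{3,6}; (3,1)→{1,3}; (4,6)→{5,6}. Safe: 2, 4. Place at column 4.
Row 6: attacked by (1,5)→{5}; (2,3)→{3}; (3,1)→{1,4}; (4,6)→{4,6}; (5,4)→{3,4,5}. Safe: 2. Place at column 2.
Columns [5, 3, 1, 6, 4, 2], r−c [-4, -1, 2, -2, 1, 4], r+c [6, 5, 4, 10, 9, 8] are all distinct, so no two queens attack.

(1,5) (2,3) (3,1) (4,6) (5,4) (6,2)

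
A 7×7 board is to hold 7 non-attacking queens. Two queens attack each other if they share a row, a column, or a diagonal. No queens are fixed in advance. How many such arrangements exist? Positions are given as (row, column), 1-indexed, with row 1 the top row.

Branch on row 1: col 1 → 4; col 2 → 7; col 3 → 6; col 4 → 6; col 5 → 6; col 6 → 7; col 7 → 4.
Sum: 4 + 7 + 6 + 6 + 6 + 7 + 4 = 40.
(This is the classic 7-queens count.)

40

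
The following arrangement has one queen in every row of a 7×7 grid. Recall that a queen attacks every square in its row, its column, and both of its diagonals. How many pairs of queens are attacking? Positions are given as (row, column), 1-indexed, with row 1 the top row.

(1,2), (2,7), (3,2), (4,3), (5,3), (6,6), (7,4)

Same column: (1,2)–(3,2) (column 2); (4,3)–(5,3) (column 3).
Same diagonal: (3,2)–(4,3) (|3−4| = |2−3| = 1).
Total attacking pairs: 3.

3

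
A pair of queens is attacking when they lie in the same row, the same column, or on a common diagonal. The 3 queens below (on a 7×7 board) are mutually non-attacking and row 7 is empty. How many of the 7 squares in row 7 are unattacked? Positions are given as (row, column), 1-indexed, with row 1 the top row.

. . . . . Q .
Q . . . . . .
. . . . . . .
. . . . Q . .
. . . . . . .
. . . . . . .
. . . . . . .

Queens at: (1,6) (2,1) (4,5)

3

(1,6) attacks row 7 at column 6.
(2,1) attacks row 7 at column 1 and diagonals 6.
(4,5) attacks row 7 at column 5 and diagonals 2.
Attacked columns: {1, 2, 5, 6}. Safe: {3, 4, 7}.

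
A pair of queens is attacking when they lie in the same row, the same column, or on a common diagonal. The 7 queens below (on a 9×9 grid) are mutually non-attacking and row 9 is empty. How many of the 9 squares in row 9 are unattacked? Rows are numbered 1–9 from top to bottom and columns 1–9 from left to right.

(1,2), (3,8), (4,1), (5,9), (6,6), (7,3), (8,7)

1

(1,2) attacks row 9 at column 2.
(3,8) attacks row 9 at column 8 and diagonals 2.
(4,1) attacks row 9 at column 1 and diagonals 6.
(5,9) attacks row 9 at column 9 and diagonals 5.
(6,6) attacks row 9 at column 6 and diagonals 3, 9.
(7,3) attacks row 9 at column 3 and diagonals 1, 5.
(8,7) attacks row 9 at column 7 and diagonals 6, 8.
Attacked columns: {1, 2, 3, 5, 6, 7, 8, 9}. Safe: {4}.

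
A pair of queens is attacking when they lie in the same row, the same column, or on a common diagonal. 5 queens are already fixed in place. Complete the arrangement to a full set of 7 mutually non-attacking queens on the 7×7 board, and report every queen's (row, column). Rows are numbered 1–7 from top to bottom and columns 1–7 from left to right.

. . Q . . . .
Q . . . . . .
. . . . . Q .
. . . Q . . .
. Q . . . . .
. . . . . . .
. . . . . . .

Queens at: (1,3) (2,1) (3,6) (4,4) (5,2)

Row 6: attacked by (1,3)→{3}; (2,1)→{1,5}; (3,6)→{3,6}; (4,4)→{2,4,6}; (5,2)→{1,2,3}. Safe: 7. Place at column 7.
Row 7: attacked by (1,3)→{3}; (2,1)→{1,6}; (3,6)→{2,6}; (4,4)→{1,4,7}; (5,2)→{2,4}; (6,7)→{6,7}. Safe: 5. Place at column 5.
Columns [3, 1, 6, 4, 2, 7, 5], r−c [-2, 1, -3, 0, 3, -1, 2], r+c [4, 3, 9, 8, 7, 13, 12] are all distinct, so no two queens attack.

(1,3) (2,1) (3,6) (4,4) (5,2) (6,7) (7,5)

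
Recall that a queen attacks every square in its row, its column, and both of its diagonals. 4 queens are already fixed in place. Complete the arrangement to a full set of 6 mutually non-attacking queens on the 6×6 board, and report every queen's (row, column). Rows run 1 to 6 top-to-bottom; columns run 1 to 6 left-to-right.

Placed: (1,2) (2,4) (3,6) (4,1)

(1,2) (2,4) (3,6) (4,1) (5,3) (6,5)

Row 5: attacked by (1,2)→{2,6}; (2,4)→{1,4}; (3,6)→{4,6}; (4,1)→{1,2}. Safe: 3, 5. Place at column 3.
Row 6: attacked by (1,2)→{2}; (2,4)→{4}; (3,6)→{3,6}; (4,1)→{1,3}; (5,3)→{2,3,4}. Safe: 5. Place at column 5.
Columns [2, 4, 6, 1, 3, 5], r−c [-1, -2, -3, 3, 2, 1], r+c [3, 6, 9, 5, 8, 11] are all distinct, so no two queens attack.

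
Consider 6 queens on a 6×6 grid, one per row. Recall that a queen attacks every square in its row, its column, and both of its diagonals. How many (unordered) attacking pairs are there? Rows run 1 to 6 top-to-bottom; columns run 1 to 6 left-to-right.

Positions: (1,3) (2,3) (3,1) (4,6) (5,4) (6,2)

Same column: (1,3)–(2,3) (column 3).
Same diagonal: (1,3)–(3,1) (|1−3| = |3−1| = 2); (1,3)–(4,6) (|1−4| = |3−6| = 3).
Total attacking pairs: 3.

3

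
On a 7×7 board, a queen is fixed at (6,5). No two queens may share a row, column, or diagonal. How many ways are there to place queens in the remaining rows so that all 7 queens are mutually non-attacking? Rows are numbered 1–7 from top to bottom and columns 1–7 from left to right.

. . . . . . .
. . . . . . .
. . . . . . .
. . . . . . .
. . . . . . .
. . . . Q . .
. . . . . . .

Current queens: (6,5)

6

Branch on row 1: col 1 → 1; col 2 → 1; col 3 → 0; col 4 → 1; col 6 → 3; col 7 → 0.
Sum: 1 + 1 + 0 + 1 + 3 + 0 = 6.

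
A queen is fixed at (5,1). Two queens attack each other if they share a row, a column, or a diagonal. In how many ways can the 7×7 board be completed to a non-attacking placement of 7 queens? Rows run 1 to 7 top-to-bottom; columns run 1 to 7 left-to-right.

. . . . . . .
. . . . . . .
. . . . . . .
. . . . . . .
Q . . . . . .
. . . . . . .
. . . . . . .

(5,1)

6

Branch on row 1: col 2 → 2; col 3 → 1; col 4 → 0; col 6 → 2; col 7 → 1.
Sum: 2 + 1 + 0 + 2 + 1 = 6.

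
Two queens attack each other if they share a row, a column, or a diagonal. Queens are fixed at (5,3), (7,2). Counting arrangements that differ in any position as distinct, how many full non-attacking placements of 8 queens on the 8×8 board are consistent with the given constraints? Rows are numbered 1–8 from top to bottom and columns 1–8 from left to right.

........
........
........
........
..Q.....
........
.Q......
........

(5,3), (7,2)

4

Branch on row 1: col 1 → 1; col 4 → 0; col 5 → 2; col 6 → 1.
Sum: 1 + 0 + 2 + 1 = 4.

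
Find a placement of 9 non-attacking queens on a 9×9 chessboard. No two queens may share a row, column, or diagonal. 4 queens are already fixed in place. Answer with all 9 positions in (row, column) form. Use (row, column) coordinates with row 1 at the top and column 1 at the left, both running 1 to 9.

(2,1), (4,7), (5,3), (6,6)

(1,8) (2,1) (3,4) (4,7) (5,3) (6,6) (7,9) (8,2) (9,5)

Row 1: attacked by (2,1)→{1,2}; (4,7)→{4,7}; (5,3)→{3,7}; (6,6)→{1,6}. Safe: 5, 8, 9. Place at column 8.
Row 3: attacked by (1,8)→{6,8}; (2,1)→{1,2}; (4,7)→{6,7,8}; (5,3)→{1,3,5}; (6,6)→{3,6,9}. Safe: 4. Place at column 4.
Row 7: attacked by (1,8)→{2,8}; (2,1)→{1,6}; (3,4)→{4,8}; (4,7)→{4,7}; (5,3)→{1,3,5}; (6,6)→{5,6,7}. Safe: 9. Place at column 9.
Row 8: attacked by (1,8)→{1,8}; (2,1)→{1,7}; (3,4)→{4,9}; (4,7)→{3,7}; (5,3)→{3,6}; (6,6)→{4,6,8}; (7,9)→{8,9}. Safe: 2, 5. Place at column 2.
Row 9: attacked by (1,8)→{8}; (2,1)→{1,8}; (3,4)→{4}; (4,7)→{2,7}; (5,3)→{3,7}; (6,6)→{3,6,9}; (7,9)→{7,9}; (8,2)→{1,2,3}. Safe: 5. Place at column 5.
Columns [8, 1, 4, 7, 3, 6, 9, 2, 5], r−c [-7, 1, -1, -3, 2, 0, -2, 6, 4], r+c [9, 3, 7, 11, 8, 12, 16, 10, 14] are all distinct, so no two queens attack.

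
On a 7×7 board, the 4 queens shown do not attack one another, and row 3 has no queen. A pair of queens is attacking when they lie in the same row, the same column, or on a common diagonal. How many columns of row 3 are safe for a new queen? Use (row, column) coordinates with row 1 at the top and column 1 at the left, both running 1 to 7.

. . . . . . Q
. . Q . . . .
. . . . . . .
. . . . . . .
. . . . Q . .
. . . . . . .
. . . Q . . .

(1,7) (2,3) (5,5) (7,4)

2

(1,7) attacks row 3 at column 7 and diagonals 5.
(2,3) attacks row 3 at column 3 and diagonals 2, 4.
(5,5) attacks row 3 at column 5 and diagonals 3, 7.
(7,4) attacks row 3 at column 4.
Attacked columns: {2, 3, 4, 5, 7}. Safe: {1, 6}.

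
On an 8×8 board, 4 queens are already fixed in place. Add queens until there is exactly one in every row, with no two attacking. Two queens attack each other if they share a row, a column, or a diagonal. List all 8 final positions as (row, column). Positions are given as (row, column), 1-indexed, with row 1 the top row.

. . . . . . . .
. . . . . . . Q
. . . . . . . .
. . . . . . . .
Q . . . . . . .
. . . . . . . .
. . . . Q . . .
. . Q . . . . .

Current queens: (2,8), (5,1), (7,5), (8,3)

(1,6) (2,8) (3,2) (4,4) (5,1) (6,7) (7,5) (8,3)

Row 1: attacked by (2,8)→{7,8}; (5,1)→{1,5}; (7,5)→{5}; (8,3)→{3}. Safe: 2, 4, 6. Place at column 6.
Row 3: attacked by (1,6)→{4,6,8}; (2,8)→{7,8}; (5,1)→{1,3}; (7,5)→{1,5}; (8,3)→{3,8}. Safe: 2. Place at column 2.
Row 4: attacked by (1,6)→{3,6}; (2,8)→{6,8}; (3,2)→{1,2,3}; (5,1)→{1,2}; (7,5)→{2,5,8}; (8,3)→{3,7}. Safe: 4. Place at column 4.
Row 6: attacked by (1,6)→{1,6}; (2,8)→{4,8}; (3,2)→{2,5}; (4,4)→{2,4,6}; (5,1)→{1,2}; (7,5)→{4,5,6}; (8,3)→{1,3,5}. Safe: 7. Place at column 7.
Columns [6, 8, 2, 4, 1, 7, 5, 3], r−c [-5, -6, 1, 0, 4, -1, 2, 5], r+c [7, 10, 5, 8, 6, 13, 12, 11] are all distinct, so no two queens attack.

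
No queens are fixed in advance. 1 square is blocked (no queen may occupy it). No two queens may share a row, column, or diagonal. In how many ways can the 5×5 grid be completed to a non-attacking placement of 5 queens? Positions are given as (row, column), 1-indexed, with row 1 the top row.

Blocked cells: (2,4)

8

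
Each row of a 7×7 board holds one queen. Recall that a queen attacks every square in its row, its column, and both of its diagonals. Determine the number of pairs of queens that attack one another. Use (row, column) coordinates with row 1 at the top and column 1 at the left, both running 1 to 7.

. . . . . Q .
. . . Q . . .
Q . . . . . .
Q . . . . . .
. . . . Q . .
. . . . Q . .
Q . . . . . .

Same column: (3,1)–(4,1) (column 1); (3,1)–(7,1) (column 1); (4,1)–(7,1) (column 1); (5,5)–(6,5) (column 5).
Total attacking pairs: 4.

4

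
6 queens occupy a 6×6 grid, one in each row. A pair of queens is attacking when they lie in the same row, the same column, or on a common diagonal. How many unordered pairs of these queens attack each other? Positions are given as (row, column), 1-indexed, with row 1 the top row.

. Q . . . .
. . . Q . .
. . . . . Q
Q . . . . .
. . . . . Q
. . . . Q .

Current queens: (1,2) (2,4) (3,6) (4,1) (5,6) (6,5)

Same column: (3,6)–(5,6) (column 6).
Same diagonal: (1,2)–(5,6) (|1−5| = |2−6| = 4); (5,6)–(6,5) (|5−6| = |6−5| = 1).
Total attacking pairs: 3.

3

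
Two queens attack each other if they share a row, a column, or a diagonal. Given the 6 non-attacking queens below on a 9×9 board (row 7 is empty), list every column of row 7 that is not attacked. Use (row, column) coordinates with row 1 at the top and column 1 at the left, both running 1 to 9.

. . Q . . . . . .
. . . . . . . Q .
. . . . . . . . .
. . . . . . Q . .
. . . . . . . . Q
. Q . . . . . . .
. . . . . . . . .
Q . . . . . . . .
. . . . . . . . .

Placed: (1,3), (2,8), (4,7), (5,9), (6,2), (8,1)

columns 5, 6

(1,3) attacks row 7 at column 3 and diagonals 9.
(2,8) attacks row 7 at column 8 and diagonals 3.
(4,7) attacks row 7 at column 7 and diagonals 4.
(5,9) attacks row 7 at column 9 and diagonals 7.
(6,2) attacks row 7 at column 2 and diagonals 1, 3.
(8,1) attacks row 7 at column 1 and diagonals 2.
Attacked columns: {1, 2, 3, 4, 7, 8, 9}. Safe: {5, 6}.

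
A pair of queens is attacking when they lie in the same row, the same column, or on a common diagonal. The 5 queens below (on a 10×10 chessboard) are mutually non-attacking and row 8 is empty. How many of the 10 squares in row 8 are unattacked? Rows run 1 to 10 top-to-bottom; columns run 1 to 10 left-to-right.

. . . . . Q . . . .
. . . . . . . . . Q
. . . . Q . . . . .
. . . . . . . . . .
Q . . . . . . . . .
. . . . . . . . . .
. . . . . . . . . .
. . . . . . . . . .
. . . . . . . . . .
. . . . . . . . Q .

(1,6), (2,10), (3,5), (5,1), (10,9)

3

(1,6) attacks row 8 at column 6.
(2,10) attacks row 8 at column 10 and diagonals 4.
(3,5) attacks row 8 at column 5 and diagonals 10.
(5,1) attacks row 8 at column 1 and diagonals 4.
(10,9) attacks row 8 at column 9 and diagonals 7.
Attacked columns: {1, 4, 5, 6, 7, 9, 10}. Safe: {2, 3, 8}.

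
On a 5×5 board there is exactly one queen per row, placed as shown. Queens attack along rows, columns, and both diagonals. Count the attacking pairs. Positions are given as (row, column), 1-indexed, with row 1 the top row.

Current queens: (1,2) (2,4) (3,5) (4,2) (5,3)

Same column: (1,2)–(4,2) (column 2).
Same diagonal: (2,4)–(3,5) (|2−3| = |4−5| = 1); (2,4)–(4,2) (|2−4| = |4−2| = 2); (3,5)–(5,3) (|3−5| = |5−3| = 2); (4,2)–(5,3) (|4−5| = |2−3| = 1).
Total attacking pairs: 5.

5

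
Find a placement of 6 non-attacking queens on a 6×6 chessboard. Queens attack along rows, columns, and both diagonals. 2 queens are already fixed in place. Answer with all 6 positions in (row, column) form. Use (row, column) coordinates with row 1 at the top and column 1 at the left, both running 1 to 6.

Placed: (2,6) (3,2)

(1,3) (2,6) (3,2) (4,5) (5,1) (6,4)

Row 1: attacked by (2,6)→{5,6}; (3,2)→{2,4}. Safe: 1, 3. Place at column 3.
Row 4: attacked by (1,3)→{3,6}; (2,6)→{4,6}; (3,2)→{1,2,3}. Safe: 5. Place at column 5.
Row 5: attacked by (1,3)→{3}; (2,6)→{3,6}; (3,2)→{2,4}; (4,5)→{4,5,6}. Safe: 1. Place at column 1.
Row 6: attacked by (1,3)→{3}; (2,6)→{2,6}; (3,2)→{2,5}; (4,5)→{3,5}; (5,1)→{1,2}. Safe: 4. Place at column 4.
Columns [3, 6, 2, 5, 1, 4], r−c [-2, -4, 1, -1, 4, 2], r+c [4, 8, 5, 9, 6, 10] are all distinct, so no two queens attack.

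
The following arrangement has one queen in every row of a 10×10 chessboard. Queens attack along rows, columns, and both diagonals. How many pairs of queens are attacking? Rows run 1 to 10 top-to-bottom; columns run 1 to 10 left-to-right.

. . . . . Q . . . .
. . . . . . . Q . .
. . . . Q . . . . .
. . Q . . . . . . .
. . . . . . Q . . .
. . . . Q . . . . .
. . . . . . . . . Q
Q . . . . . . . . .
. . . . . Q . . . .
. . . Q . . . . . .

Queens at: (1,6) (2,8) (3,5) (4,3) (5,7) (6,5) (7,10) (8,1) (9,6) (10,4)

Same column: (1,6)–(9,6) (column 6); (3,5)–(6,5) (column 5).
Same diagonal: (1,6)–(4,3) (|1−4| = |6−3| = 3); (3,5)–(5,7) (|3−5| = |5−7| = 2); (4,3)–(6,5) (|4−6| = |3−5| = 2).
Total attacking pairs: 5.

5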